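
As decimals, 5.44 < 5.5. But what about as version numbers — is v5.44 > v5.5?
True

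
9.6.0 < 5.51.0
False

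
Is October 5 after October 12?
No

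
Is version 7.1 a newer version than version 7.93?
No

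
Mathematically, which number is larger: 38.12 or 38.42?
38.42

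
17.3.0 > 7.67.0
True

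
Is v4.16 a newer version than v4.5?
Yes. Version numbers are compared segment by segment as integers, not as decimals: minor version 16 > 5, so v4.16 > v4.5 (even though the decimal 4.16 < 4.5).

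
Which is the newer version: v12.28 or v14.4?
v14.4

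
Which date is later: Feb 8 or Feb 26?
Feb 26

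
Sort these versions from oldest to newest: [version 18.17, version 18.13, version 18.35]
[version 18.13, version 18.17, version 18.35]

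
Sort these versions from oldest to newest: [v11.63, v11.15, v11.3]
[v11.3, v11.15, v11.63]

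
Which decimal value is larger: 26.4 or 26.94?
26.94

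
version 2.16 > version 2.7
True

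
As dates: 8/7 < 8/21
True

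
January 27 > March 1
False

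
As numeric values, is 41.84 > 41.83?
True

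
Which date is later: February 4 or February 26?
February 26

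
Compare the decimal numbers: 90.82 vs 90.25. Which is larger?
90.82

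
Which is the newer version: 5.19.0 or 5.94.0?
5.94.0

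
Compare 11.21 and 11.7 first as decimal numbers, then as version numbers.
As decimals: 11.21 < 11.7. As versions: v11.21 > v11.7 (minor version 21 > 7).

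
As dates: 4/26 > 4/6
True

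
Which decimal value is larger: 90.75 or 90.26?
90.75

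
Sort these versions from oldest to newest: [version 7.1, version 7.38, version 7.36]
[version 7.1, version 7.36, version 7.38]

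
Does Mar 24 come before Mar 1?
No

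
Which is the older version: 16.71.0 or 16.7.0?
16.7.0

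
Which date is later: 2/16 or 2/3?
2/16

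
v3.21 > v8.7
False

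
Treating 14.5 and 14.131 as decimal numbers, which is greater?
14.5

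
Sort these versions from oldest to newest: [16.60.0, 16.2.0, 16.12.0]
[16.2.0, 16.12.0, 16.60.0]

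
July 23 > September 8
False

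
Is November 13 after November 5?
Yes. Day 13 comes after day 5 in November — this is a date comparison, not a decimal one (the decimal 11.13 would be smaller than 11.5).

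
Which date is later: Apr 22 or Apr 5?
Apr 22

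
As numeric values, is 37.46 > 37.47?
False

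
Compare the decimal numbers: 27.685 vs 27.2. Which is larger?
27.685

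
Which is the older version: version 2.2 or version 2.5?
version 2.2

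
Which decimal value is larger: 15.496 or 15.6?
15.6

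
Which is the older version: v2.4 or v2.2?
v2.2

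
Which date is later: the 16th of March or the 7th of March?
the 16th of March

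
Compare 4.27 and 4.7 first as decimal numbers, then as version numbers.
As decimals: 4.27 < 4.7. As versions: v4.27 > v4.7 (minor version 27 > 7).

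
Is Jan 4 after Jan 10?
No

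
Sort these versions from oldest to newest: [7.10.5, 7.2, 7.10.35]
[7.2, 7.10.5, 7.10.35]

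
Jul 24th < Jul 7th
False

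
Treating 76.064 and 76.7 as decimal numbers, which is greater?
76.7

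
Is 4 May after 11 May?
No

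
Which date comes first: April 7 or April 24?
April 7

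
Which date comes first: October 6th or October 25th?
October 6th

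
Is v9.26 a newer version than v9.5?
Yes. Version numbers are compared segment by segment as integers, not as decimals: minor version 26 > 5, so v9.26 > v9.5 (even though the decimal 9.26 < 9.5).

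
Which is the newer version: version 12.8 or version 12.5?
version 12.8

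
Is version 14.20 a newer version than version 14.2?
Yes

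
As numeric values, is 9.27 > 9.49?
False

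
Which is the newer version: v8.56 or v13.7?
v13.7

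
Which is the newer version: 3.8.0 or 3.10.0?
3.10.0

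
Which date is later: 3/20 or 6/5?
6/5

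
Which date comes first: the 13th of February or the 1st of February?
the 1st of February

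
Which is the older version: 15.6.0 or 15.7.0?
15.6.0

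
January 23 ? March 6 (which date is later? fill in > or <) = <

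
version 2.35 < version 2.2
False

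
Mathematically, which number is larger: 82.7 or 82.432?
82.7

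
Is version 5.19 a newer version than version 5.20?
No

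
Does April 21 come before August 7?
Yes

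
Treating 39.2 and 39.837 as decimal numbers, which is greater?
39.837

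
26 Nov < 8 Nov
False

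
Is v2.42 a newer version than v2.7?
Yes. Version numbers are compared segment by segment as integers, not as decimals: minor version 42 > 7, so v2.42 > v2.7 (even though the decimal 2.42 < 2.7).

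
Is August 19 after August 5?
Yes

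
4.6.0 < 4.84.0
True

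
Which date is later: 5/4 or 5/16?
5/16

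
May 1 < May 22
True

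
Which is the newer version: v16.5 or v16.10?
v16.10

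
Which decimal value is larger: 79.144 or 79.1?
79.144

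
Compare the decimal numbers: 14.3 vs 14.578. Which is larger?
14.578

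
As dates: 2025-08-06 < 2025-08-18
True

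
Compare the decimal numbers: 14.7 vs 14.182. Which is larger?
14.7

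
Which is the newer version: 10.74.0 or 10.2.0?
10.74.0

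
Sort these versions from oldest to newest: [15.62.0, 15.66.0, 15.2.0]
[15.2.0, 15.62.0, 15.66.0]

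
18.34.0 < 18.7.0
False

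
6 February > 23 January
True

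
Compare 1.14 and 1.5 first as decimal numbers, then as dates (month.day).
As decimals: 1.14 < 1.5. As dates: 1/14 is later than 1/5 (day 14 > day 5).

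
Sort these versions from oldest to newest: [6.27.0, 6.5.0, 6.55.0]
[6.5.0, 6.27.0, 6.55.0]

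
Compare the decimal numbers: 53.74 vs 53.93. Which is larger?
53.93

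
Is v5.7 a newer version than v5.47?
No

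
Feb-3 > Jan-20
True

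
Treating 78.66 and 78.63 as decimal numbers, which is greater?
78.66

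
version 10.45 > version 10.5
True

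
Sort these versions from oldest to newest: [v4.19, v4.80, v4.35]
[v4.19, v4.35, v4.80]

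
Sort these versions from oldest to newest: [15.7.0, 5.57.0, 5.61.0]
[5.57.0, 5.61.0, 15.7.0]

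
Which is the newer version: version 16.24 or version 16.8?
version 16.24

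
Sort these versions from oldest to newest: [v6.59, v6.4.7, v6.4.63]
[v6.4.7, v6.4.63, v6.59]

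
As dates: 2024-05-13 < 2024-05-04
False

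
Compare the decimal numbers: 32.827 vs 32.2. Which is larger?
32.827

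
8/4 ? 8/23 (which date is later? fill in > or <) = <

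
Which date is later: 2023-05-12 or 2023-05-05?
2023-05-12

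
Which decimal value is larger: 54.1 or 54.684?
54.684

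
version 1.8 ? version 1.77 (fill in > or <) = <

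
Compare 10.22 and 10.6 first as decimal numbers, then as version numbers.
As decimals: 10.22 < 10.6. As versions: v10.22 > v10.6 (minor version 22 > 6).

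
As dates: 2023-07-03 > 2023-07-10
False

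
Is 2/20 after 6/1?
No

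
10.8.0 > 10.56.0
False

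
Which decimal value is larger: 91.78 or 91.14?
91.78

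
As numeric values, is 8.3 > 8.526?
False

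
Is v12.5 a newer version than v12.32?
No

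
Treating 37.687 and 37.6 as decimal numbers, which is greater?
37.687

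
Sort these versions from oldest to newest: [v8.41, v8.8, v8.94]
[v8.8, v8.41, v8.94]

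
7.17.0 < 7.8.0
False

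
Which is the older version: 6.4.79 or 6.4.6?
6.4.6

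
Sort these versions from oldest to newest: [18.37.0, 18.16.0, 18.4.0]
[18.4.0, 18.16.0, 18.37.0]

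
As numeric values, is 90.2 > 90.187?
True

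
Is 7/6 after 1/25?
Yes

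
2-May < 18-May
True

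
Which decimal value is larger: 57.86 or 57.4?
57.86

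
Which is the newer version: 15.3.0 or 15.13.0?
15.13.0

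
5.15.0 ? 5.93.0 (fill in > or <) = <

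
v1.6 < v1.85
True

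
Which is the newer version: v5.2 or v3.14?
v5.2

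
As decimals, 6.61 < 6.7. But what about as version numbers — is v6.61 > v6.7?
True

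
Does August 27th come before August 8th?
No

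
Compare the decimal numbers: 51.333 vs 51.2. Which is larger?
51.333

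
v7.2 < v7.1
False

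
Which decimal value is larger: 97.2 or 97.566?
97.566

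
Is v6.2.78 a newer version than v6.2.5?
Yes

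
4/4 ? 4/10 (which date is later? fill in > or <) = <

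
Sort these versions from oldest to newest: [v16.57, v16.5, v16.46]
[v16.5, v16.46, v16.57]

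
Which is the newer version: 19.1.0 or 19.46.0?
19.46.0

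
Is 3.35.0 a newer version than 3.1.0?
Yes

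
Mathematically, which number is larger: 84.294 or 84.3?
84.3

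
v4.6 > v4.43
False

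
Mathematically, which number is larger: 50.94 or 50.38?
50.94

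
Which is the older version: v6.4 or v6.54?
v6.4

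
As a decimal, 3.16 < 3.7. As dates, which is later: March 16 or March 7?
March 16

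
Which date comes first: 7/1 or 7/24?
7/1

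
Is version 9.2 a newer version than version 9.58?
No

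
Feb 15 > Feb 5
True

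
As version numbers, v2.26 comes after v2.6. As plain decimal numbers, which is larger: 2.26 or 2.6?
2.6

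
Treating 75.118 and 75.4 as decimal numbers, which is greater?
75.4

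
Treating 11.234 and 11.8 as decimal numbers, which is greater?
11.8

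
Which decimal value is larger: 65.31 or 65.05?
65.31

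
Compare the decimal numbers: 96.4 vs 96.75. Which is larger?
96.75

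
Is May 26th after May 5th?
Yes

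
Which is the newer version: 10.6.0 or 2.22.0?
10.6.0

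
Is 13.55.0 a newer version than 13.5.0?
Yes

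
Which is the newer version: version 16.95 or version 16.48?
version 16.95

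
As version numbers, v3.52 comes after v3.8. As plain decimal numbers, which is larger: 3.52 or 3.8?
3.8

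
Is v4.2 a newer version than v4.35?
No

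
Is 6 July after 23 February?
Yes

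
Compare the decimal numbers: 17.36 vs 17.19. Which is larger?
17.36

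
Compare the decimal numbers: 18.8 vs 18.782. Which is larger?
18.8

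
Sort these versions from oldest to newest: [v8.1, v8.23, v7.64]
[v7.64, v8.1, v8.23]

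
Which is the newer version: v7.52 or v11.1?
v11.1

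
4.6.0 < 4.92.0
True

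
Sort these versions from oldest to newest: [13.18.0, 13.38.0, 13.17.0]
[13.17.0, 13.18.0, 13.38.0]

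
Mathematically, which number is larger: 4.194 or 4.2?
4.2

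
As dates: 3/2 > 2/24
True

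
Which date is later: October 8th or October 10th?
October 10th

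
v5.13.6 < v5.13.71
True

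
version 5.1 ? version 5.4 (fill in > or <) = <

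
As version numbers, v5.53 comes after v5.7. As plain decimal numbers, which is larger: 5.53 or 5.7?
5.7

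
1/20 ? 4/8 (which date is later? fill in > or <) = <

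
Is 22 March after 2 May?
No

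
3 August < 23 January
False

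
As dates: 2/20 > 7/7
False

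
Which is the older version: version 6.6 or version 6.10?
version 6.6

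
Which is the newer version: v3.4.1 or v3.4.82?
v3.4.82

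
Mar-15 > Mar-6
True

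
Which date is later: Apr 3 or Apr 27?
Apr 27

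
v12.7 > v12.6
True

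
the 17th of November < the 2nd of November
False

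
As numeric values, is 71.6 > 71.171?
True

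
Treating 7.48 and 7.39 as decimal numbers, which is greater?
7.48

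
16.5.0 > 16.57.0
False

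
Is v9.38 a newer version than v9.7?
Yes. Version numbers are compared segment by segment as integers, not as decimals: minor version 38 > 7, so v9.38 > v9.7 (even though the decimal 9.38 < 9.7).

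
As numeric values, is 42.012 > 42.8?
False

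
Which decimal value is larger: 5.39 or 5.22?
5.39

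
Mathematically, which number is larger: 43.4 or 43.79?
43.79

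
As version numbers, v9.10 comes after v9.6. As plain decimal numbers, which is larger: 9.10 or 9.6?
9.6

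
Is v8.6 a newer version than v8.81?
No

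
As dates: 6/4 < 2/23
False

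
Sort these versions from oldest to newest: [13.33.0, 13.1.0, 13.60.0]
[13.1.0, 13.33.0, 13.60.0]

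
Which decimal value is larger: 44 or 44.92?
44.92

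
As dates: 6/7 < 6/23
True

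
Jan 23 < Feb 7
True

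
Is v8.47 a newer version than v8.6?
Yes. Version numbers are compared segment by segment as integers, not as decimals: minor version 47 > 6, so v8.47 > v8.6 (even though the decimal 8.47 < 8.6).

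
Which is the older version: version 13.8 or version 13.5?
version 13.5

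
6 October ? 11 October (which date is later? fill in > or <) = <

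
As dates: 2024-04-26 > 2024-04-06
True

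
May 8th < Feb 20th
False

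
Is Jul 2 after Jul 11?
No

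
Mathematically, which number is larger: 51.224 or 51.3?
51.3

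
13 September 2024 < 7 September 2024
False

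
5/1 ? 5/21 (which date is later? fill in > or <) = <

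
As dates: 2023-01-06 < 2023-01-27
True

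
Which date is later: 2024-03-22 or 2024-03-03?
2024-03-22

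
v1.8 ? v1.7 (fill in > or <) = >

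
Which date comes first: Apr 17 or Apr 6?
Apr 6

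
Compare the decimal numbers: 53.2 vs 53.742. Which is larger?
53.742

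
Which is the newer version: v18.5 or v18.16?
v18.16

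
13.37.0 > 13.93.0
False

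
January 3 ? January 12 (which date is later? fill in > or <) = <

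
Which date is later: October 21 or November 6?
November 6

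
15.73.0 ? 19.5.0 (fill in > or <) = <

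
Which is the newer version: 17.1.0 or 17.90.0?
17.90.0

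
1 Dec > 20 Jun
True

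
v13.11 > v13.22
False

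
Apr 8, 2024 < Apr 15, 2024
True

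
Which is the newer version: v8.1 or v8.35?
v8.35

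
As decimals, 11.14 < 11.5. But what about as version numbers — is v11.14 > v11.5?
True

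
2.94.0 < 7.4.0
True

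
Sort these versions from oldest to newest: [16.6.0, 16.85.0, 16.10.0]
[16.6.0, 16.10.0, 16.85.0]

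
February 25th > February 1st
True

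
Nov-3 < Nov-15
True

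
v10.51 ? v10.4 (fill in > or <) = >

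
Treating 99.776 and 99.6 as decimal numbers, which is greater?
99.776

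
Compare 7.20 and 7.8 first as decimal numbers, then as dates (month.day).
As decimals: 7.20 < 7.8. As dates: 7/20 is later than 7/8 (day 20 > day 8).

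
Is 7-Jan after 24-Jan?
No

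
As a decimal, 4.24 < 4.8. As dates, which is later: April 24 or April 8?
April 24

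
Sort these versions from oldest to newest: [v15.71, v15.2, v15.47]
[v15.2, v15.47, v15.71]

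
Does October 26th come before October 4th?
No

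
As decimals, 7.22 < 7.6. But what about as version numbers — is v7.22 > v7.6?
True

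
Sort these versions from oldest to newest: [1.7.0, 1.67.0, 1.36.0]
[1.7.0, 1.36.0, 1.67.0]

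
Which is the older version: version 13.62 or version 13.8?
version 13.8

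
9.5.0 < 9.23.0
True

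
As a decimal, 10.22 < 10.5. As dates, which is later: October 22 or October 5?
October 22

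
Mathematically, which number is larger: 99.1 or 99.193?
99.193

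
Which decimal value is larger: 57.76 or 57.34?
57.76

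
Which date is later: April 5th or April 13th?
April 13th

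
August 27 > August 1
True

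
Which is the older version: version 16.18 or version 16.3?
version 16.3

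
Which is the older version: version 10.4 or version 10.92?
version 10.4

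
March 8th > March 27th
False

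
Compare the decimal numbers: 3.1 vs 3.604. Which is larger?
3.604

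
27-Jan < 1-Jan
False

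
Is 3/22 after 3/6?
Yes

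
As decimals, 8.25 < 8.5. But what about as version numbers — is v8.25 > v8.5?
True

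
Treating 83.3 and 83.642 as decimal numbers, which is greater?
83.642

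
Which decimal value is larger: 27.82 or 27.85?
27.85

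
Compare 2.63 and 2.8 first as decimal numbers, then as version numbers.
As decimals: 2.63 < 2.8. As versions: v2.63 > v2.8 (minor version 63 > 8).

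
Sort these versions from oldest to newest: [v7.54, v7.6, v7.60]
[v7.6, v7.54, v7.60]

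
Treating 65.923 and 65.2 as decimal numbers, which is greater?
65.923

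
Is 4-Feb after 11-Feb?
No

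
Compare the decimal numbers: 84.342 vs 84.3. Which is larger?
84.342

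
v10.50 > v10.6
True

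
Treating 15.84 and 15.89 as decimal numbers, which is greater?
15.89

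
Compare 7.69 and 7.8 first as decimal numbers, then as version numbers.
As decimals: 7.69 < 7.8. As versions: v7.69 > v7.8 (minor version 69 > 8).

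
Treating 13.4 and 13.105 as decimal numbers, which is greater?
13.4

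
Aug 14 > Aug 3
True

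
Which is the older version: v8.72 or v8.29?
v8.29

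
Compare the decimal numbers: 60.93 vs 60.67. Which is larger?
60.93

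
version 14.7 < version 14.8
True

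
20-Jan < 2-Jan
False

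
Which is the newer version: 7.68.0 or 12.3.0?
12.3.0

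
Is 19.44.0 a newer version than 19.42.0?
Yes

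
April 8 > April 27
False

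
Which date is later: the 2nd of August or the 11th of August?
the 11th of August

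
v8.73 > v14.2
False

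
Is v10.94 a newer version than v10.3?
Yes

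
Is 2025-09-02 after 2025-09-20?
No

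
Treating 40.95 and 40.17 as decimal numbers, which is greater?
40.95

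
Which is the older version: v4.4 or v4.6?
v4.4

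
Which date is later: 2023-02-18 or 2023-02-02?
2023-02-18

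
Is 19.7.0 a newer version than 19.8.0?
No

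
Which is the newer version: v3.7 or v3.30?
v3.30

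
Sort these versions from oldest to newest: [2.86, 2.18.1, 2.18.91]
[2.18.1, 2.18.91, 2.86]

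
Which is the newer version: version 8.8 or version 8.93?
version 8.93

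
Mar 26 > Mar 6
True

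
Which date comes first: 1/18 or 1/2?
1/2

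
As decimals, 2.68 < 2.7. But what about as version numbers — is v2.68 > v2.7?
True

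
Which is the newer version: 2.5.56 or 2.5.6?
2.5.56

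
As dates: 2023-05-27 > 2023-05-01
True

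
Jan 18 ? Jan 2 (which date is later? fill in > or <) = >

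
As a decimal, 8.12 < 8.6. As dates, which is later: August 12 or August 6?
August 12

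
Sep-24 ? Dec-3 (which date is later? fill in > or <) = <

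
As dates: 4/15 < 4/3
False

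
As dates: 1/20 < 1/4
False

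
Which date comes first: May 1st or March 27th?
March 27th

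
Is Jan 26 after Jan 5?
Yes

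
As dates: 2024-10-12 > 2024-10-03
True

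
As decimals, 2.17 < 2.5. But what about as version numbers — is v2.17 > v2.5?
True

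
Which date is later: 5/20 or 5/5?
5/20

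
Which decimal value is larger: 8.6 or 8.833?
8.833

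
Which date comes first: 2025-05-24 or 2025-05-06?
2025-05-06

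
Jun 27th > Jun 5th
True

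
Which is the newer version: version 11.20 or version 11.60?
version 11.60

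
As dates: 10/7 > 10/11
False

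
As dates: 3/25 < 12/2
True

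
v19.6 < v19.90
True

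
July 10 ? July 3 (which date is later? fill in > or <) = >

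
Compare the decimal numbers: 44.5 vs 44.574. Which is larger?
44.574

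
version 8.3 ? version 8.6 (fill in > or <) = <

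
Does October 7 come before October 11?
Yes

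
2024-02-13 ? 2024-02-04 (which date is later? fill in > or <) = >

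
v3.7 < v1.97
False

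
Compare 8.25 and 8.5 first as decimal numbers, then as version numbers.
As decimals: 8.25 < 8.5. As versions: v8.25 > v8.5 (minor version 25 > 5).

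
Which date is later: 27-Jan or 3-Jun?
3-Jun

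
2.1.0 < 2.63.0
True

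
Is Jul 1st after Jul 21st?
No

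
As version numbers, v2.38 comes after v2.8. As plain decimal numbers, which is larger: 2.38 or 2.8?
2.8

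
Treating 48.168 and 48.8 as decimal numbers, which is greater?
48.8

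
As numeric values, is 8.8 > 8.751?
True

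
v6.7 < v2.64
False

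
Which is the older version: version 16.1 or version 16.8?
version 16.1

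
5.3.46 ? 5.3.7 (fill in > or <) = >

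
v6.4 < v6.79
True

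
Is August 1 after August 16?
No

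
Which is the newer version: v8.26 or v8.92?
v8.92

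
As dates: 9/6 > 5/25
True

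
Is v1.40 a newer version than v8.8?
No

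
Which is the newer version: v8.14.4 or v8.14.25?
v8.14.25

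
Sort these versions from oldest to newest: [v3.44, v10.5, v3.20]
[v3.20, v3.44, v10.5]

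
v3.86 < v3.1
False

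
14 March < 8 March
False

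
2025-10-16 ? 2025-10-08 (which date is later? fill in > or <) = >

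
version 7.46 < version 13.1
True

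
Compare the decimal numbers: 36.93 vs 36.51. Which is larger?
36.93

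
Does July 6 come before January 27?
No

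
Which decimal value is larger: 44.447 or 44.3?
44.447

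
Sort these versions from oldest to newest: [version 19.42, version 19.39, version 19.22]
[version 19.22, version 19.39, version 19.42]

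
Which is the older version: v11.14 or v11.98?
v11.14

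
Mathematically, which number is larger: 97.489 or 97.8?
97.8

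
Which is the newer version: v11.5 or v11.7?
v11.7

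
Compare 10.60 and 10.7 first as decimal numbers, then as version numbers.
As decimals: 10.60 < 10.7. As versions: v10.60 > v10.7 (minor version 60 > 7).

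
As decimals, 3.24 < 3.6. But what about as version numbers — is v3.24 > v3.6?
True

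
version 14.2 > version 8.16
True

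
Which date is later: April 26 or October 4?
October 4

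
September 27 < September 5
False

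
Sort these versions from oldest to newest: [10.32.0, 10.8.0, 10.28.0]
[10.8.0, 10.28.0, 10.32.0]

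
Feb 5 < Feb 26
True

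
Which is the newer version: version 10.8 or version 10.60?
version 10.60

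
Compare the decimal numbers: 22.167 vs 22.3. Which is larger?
22.3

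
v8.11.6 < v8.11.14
True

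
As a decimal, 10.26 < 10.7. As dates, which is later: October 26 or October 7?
October 26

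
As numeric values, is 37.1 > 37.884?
False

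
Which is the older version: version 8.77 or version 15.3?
version 8.77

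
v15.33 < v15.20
False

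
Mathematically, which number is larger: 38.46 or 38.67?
38.67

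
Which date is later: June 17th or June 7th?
June 17th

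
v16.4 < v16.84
True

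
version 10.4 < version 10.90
True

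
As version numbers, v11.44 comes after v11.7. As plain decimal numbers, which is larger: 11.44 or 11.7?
11.7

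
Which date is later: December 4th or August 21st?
December 4th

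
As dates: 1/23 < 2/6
True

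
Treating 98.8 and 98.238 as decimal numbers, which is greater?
98.8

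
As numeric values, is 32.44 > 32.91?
False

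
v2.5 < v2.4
False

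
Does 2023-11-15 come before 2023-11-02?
No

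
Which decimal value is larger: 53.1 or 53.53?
53.53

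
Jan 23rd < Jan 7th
False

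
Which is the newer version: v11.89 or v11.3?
v11.89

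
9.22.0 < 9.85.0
True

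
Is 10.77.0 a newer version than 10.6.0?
Yes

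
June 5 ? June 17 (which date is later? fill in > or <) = <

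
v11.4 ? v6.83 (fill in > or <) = >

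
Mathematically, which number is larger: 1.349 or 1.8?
1.8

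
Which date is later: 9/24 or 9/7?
9/24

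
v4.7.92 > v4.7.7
True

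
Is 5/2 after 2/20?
Yes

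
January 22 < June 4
True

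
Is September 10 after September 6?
Yes. Day 10 comes after day 6 in September — this is a date comparison, not a decimal one (the decimal 9.10 would be smaller than 9.6).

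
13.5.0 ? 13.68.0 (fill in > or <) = <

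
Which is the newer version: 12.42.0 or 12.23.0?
12.42.0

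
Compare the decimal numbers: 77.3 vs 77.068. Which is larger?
77.3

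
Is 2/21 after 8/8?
No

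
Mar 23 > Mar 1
True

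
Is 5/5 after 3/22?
Yes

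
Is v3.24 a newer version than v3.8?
Yes. Version numbers are compared segment by segment as integers, not as decimals: minor version 24 > 8, so v3.24 > v3.8 (even though the decimal 3.24 < 3.8).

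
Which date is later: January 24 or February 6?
February 6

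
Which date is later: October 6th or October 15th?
October 15th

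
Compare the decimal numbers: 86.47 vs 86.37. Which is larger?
86.47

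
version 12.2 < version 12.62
True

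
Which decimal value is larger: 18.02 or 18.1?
18.1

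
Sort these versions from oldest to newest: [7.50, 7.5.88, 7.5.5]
[7.5.5, 7.5.88, 7.50]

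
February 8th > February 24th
False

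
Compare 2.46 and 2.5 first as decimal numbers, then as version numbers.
As decimals: 2.46 < 2.5. As versions: v2.46 > v2.5 (minor version 46 > 5).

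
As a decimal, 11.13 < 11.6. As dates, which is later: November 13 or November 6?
November 13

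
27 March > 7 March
True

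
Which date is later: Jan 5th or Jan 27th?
Jan 27th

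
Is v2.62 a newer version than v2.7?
Yes. Version numbers are compared segment by segment as integers, not as decimals: minor version 62 > 7, so v2.62 > v2.7 (even though the decimal 2.62 < 2.7).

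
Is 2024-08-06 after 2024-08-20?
No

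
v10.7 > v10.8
False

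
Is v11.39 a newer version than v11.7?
Yes. Version numbers are compared segment by segment as integers, not as decimals: minor version 39 > 7, so v11.39 > v11.7 (even though the decimal 11.39 < 11.7).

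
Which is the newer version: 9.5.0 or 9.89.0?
9.89.0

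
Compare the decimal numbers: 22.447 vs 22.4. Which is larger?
22.447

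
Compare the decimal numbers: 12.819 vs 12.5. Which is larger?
12.819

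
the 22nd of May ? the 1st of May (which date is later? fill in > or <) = >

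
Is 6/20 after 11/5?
No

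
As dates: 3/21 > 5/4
False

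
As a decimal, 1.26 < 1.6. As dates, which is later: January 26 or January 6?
January 26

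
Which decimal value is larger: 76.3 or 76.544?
76.544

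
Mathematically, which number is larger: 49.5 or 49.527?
49.527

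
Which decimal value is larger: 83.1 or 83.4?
83.4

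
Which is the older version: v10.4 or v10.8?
v10.4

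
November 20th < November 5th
False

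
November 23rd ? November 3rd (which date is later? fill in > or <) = >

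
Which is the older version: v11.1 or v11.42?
v11.1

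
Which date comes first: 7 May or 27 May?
7 May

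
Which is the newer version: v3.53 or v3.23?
v3.53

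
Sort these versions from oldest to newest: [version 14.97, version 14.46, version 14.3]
[version 14.3, version 14.46, version 14.97]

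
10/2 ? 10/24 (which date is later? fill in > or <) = <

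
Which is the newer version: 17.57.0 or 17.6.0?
17.57.0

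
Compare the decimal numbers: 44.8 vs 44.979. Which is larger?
44.979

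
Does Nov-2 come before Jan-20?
No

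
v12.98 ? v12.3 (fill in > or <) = >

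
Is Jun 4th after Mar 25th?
Yes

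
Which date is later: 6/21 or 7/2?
7/2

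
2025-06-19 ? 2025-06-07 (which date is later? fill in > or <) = >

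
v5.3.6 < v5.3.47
True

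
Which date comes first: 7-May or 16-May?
7-May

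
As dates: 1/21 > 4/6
False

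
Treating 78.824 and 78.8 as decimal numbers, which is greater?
78.824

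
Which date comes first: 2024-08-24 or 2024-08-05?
2024-08-05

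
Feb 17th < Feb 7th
False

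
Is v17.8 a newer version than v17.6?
Yes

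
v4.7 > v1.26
True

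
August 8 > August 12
False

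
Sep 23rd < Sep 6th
False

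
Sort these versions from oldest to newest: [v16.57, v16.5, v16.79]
[v16.5, v16.57, v16.79]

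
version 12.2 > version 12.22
False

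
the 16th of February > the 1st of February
True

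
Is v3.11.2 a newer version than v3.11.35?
No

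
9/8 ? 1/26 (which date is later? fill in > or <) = >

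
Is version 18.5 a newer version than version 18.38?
No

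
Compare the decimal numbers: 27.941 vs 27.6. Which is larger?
27.941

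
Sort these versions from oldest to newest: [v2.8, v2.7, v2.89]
[v2.7, v2.8, v2.89]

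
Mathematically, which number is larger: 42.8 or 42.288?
42.8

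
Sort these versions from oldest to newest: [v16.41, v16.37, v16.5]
[v16.5, v16.37, v16.41]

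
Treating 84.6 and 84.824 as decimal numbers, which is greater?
84.824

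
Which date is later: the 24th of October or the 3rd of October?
the 24th of October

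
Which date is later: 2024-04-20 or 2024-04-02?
2024-04-20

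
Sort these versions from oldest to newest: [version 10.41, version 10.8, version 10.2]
[version 10.2, version 10.8, version 10.41]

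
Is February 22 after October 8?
No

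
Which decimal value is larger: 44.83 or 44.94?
44.94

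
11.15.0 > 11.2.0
True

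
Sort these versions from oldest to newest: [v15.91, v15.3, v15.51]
[v15.3, v15.51, v15.91]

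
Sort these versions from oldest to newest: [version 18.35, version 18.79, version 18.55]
[version 18.35, version 18.55, version 18.79]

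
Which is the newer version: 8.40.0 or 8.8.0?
8.40.0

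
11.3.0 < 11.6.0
True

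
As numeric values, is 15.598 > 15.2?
True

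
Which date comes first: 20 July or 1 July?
1 July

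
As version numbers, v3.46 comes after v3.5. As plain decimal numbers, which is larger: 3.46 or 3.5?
3.5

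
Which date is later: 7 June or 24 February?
7 June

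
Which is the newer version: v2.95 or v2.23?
v2.95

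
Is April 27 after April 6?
Yes. Day 27 comes after day 6 in April — this is a date comparison, not a decimal one (the decimal 4.27 would be smaller than 4.6).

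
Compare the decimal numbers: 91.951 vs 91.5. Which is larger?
91.951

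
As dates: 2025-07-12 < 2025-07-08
False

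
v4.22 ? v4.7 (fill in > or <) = >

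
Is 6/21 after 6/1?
Yes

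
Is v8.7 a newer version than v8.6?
Yes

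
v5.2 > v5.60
False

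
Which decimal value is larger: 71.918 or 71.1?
71.918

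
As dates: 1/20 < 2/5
True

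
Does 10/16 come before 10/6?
No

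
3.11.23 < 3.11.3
False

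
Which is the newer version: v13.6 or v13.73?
v13.73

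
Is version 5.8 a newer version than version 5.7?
Yes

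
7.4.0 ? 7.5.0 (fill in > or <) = <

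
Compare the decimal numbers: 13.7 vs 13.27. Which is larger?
13.7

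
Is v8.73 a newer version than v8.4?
Yes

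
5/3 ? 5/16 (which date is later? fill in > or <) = <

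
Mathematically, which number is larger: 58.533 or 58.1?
58.533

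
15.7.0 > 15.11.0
False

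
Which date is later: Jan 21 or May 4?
May 4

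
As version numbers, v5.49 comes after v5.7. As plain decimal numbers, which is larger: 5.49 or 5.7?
5.7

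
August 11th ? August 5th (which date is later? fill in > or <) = >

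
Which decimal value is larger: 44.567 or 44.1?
44.567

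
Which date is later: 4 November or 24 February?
4 November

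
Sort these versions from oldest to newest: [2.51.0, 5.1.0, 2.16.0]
[2.16.0, 2.51.0, 5.1.0]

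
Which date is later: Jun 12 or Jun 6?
Jun 12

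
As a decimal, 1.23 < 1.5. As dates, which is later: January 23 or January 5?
January 23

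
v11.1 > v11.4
False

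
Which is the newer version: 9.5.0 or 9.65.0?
9.65.0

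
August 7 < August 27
True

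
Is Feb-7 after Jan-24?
Yes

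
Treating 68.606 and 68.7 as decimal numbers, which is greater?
68.7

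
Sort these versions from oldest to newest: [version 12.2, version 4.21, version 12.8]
[version 4.21, version 12.2, version 12.8]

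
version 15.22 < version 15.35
True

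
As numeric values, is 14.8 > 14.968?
False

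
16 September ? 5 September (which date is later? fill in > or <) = >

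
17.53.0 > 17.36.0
True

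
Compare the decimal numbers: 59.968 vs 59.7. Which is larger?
59.968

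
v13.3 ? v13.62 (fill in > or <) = <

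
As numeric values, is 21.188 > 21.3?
False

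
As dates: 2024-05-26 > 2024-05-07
True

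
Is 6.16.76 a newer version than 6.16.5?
Yes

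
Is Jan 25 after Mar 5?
No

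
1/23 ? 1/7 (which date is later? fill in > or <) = >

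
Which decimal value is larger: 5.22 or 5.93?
5.93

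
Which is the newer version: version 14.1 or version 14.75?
version 14.75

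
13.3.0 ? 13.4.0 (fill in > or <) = <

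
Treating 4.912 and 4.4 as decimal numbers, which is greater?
4.912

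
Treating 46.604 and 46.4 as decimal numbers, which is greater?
46.604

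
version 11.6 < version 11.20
True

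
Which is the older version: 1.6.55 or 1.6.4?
1.6.4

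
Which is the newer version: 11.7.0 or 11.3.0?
11.7.0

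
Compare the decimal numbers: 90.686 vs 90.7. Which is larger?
90.7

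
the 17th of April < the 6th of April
False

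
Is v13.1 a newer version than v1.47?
Yes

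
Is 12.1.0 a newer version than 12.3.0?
No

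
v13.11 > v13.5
True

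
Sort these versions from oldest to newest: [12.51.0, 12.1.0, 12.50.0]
[12.1.0, 12.50.0, 12.51.0]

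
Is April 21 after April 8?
Yes. Day 21 comes after day 8 in April — this is a date comparison, not a decimal one (the decimal 4.21 would be smaller than 4.8).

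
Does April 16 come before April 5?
No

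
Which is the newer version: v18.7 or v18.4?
v18.7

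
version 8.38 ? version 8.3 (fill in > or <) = >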